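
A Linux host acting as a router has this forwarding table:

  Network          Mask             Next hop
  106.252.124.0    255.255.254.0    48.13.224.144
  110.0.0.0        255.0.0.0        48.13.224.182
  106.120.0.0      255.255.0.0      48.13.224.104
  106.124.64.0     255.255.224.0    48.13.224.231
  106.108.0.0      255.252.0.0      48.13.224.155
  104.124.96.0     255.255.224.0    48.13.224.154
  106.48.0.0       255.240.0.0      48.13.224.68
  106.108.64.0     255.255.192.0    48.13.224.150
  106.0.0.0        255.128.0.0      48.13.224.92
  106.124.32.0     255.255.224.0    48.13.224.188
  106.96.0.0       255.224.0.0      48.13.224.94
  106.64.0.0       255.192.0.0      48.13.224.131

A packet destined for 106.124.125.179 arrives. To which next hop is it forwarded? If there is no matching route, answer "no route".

48.13.224.94

Routes whose prefix contains 106.124.125.179:
  106.0.0.0/9 (106.0.0.0 - 106.127.255.255) -> 48.13.224.92
  106.64.0.0/10 (106.64.0.0 - 106.127.255.255) -> 48.13.224.131
  106.96.0.0/11 (106.96.0.0 - 106.127.255.255) -> 48.13.224.94
More-specific entries that do NOT match:
  106.252.124.0/23 (106.252.124.0 - 106.252.125.255) does not contain 106.124.125.179
  106.124.64.0/19 (106.124.64.0 - 106.124.95.255) does not contain 106.124.125.179
  104.124.96.0/19 (104.124.96.0 - 104.124.127.255) does not contain 106.124.125.179
  106.124.32.0/19 (106.124.32.0 - 106.124.63.255) does not contain 106.124.125.179
  106.108.64.0/18 (106.108.64.0 - 106.108.127.255) does not contain 106.124.125.179
  106.120.0.0/16 (106.120.0.0 - 106.120.255.255) does not contain 106.124.125.179
  106.108.0.0/14 (106.108.0.0 - 106.111.255.255) does not contain 106.124.125.179
  106.48.0.0/12 (106.48.0.0 - 106.63.255.255) does not contain 106.124.125.179
Longest matching prefix is /11 -> next hop 48.13.224.94.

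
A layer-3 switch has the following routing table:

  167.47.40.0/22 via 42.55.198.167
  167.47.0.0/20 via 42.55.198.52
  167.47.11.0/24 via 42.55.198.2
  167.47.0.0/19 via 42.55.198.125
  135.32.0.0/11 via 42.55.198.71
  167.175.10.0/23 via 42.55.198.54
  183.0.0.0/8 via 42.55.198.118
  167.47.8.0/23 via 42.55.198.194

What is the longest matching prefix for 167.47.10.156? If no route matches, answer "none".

167.47.0.0/20

Entries matching 167.47.10.156:
  167.47.0.0/19 (167.47.0.0 - 167.47.31.255)
  167.47.0.0/20 (167.47.0.0 - 167.47.15.255)
Most specific is 167.47.0.0/20.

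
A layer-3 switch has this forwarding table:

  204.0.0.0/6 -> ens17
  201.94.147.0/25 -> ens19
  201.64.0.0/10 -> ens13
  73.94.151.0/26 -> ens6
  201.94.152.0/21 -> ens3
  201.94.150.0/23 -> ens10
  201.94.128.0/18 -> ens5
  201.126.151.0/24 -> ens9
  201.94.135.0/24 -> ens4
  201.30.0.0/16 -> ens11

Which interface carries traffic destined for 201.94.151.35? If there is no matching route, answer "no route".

ens10

Routes whose prefix contains 201.94.151.35:
  201.64.0.0/10 (201.64.0.0 - 201.127.255.255) -> ens13
  201.94.128.0/18 (201.94.128.0 - 201.94.191.255) -> ens5
  201.94.150.0/23 (201.94.150.0 - 201.94.151.255) -> ens10
More-specific entries that do NOT match:
  73.94.151.0/26 (73.94.151.0 - 73.94.151.63) does not contain 201.94.151.35
  201.94.147.0/25 (201.94.147.0 - 201.94.147.127) does not contain 201.94.151.35
  201.126.151.0/24 (201.126.151.0 - 201.126.151.255) does not contain 201.94.151.35
  201.94.135.0/24 (201.94.135.0 - 201.94.135.255) does not contain 201.94.151.35
Longest matching prefix is /23 -> interface ens10.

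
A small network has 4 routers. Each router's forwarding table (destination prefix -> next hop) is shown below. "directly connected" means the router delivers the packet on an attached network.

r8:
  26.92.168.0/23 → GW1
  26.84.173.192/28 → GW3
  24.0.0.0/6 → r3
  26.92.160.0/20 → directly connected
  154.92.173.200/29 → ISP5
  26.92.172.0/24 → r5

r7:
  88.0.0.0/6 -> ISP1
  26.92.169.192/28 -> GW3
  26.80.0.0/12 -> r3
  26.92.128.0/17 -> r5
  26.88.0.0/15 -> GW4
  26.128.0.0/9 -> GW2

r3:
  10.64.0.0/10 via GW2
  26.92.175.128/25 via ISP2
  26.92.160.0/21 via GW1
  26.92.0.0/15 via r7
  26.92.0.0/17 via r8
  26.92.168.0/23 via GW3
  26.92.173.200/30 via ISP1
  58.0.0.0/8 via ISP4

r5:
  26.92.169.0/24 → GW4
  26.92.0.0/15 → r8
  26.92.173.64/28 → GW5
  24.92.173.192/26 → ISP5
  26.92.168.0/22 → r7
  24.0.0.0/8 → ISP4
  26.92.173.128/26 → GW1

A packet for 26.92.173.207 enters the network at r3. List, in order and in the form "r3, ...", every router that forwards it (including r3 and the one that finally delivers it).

r3, r7, r5, r8

At r3: longest match for 26.92.173.207 is 26.92.0.0/15 -> r7
At r7: longest match for 26.92.173.207 is 26.92.128.0/17 -> r5
At r5: longest match for 26.92.173.207 is 26.92.0.0/15 -> r8
At r8: longest match for 26.92.173.207 is 26.92.160.0/20 -> directly connected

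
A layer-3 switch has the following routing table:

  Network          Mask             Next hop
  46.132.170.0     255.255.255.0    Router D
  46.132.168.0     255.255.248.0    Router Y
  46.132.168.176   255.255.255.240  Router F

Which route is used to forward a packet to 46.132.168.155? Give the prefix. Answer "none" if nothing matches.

Entries matching 46.132.168.155:
  46.132.168.0/21 (46.132.168.0 - 46.132.175.255)
Most specific is 46.132.168.0/21.

46.132.168.0/21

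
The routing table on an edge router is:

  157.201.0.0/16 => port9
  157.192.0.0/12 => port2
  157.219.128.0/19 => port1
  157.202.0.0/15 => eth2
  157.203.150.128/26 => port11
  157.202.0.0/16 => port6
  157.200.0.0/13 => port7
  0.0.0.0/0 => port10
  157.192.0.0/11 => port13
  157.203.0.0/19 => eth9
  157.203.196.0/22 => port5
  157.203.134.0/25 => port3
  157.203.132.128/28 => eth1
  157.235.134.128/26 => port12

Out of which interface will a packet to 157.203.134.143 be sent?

eth2

Routes whose prefix contains 157.203.134.143:
  0.0.0.0/0 (default, matches everything) -> port10
  157.192.0.0/11 (157.192.0.0 - 157.223.255.255) -> port13
  157.192.0.0/12 (157.192.0.0 - 157.207.255.255) -> port2
  157.200.0.0/13 (157.200.0.0 - 157.207.255.255) -> port7
  157.202.0.0/15 (157.202.0.0 - 157.203.255.255) -> eth2
More-specific entries that do NOT match:
  157.203.132.128/28 (157.203.132.128 - 157.203.132.143) does not contain 157.203.134.143
  157.203.150.128/26 (157.203.150.128 - 157.203.150.191) does not contain 157.203.134.143
  157.235.134.128/26 (157.235.134.128 - 157.235.134.191) does not contain 157.203.134.143
  157.203.134.0/25 (157.203.134.0 - 157.203.134.127) does not contain 157.203.134.143
  157.203.196.0/22 (157.203.196.0 - 157.203.199.255) does not contain 157.203.134.143
  157.219.128.0/19 (157.219.128.0 - 157.219.159.255) does not contain 157.203.134.143
  157.203.0.0/19 (157.203.0.0 - 157.203.31.255) does not contain 157.203.134.143
  157.201.0.0/16 (157.201.0.0 - 157.201.255.255) does not contain 157.203.134.143
  157.202.0.0/16 (157.202.0.0 - 157.202.255.255) does not contain 157.203.134.143
Longest matching prefix is /15 -> interface eth2.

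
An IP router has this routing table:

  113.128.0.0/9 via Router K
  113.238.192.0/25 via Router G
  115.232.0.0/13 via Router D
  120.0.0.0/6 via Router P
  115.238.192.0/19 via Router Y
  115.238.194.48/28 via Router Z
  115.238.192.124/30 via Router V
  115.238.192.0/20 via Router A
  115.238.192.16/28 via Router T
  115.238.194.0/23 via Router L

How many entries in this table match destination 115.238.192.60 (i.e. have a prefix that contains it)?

3

Prefixes containing 115.238.192.60:
  115.232.0.0/13 (115.232.0.0 - 115.239.255.255)
  115.238.192.0/19 (115.238.192.0 - 115.238.223.255)
  115.238.192.0/20 (115.238.192.0 - 115.238.207.255)
Total matching entries: 3.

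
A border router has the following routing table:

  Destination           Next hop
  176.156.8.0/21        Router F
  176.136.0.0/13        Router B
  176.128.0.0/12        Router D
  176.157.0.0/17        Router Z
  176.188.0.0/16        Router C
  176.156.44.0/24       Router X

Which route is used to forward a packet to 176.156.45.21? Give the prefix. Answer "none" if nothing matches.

176.156.45.21 is outside every listed prefix and there is no default route.

none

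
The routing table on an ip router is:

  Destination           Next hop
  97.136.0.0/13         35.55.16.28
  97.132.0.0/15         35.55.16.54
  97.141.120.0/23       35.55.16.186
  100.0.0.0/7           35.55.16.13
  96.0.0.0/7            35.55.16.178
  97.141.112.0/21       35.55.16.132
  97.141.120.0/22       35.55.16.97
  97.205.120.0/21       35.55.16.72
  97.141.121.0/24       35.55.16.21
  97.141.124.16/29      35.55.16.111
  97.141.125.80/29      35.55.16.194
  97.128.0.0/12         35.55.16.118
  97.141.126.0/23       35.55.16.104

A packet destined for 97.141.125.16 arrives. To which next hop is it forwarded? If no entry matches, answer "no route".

35.55.16.28

Routes whose prefix contains 97.141.125.16:
  96.0.0.0/7 (96.0.0.0 - 97.255.255.255) -> 35.55.16.178
  97.128.0.0/12 (97.128.0.0 - 97.143.255.255) -> 35.55.16.118
  97.136.0.0/13 (97.136.0.0 - 97.143.255.255) -> 35.55.16.28
More-specific entries that do NOT match:
  97.141.124.16/29 (97.141.124.16 - 97.141.124.23) does not contain 97.141.125.16
  97.141.125.80/29 (97.141.125.80 - 97.141.125.87) does not contain 97.141.125.16
  97.141.121.0/24 (97.141.121.0 - 97.141.121.255) does not contain 97.141.125.16
  97.141.120.0/23 (97.141.120.0 - 97.141.121.255) does not contain 97.141.125.16
  97.141.126.0/23 (97.141.126.0 - 97.141.127.255) does not contain 97.141.125.16
  97.141.120.0/22 (97.141.120.0 - 97.141.123.255) does not contain 97.141.125.16
  97.141.112.0/21 (97.141.112.0 - 97.141.119.255) does not contain 97.141.125.16
  97.205.120.0/21 (97.205.120.0 - 97.205.127.255) does not contain 97.141.125.16
  97.132.0.0/15 (97.132.0.0 - 97.133.255.255) does not contain 97.141.125.16
Longest matching prefix is /13 -> next hop 35.55.16.28.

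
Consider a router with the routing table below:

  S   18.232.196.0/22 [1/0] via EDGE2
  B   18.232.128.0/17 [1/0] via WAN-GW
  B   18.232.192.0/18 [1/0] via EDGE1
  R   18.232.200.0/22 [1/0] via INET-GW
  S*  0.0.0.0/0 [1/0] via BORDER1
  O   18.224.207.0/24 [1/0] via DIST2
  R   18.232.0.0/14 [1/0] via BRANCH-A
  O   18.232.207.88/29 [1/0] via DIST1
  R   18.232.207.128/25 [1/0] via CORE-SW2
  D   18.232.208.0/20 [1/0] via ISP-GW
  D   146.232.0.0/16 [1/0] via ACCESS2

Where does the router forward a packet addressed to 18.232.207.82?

EDGE1

Routes whose prefix contains 18.232.207.82:
  0.0.0.0/0 (default, matches everything) -> BORDER1
  18.232.0.0/14 (18.232.0.0 - 18.235.255.255) -> BRANCH-A
  18.232.128.0/17 (18.232.128.0 - 18.232.255.255) -> WAN-GW
  18.232.192.0/18 (18.232.192.0 - 18.232.255.255) -> EDGE1
More-specific entries that do NOT match:
  18.232.207.88/29 (18.232.207.88 - 18.232.207.95) does not contain 18.232.207.82
  18.232.207.128/25 (18.232.207.128 - 18.232.207.255) does not contain 18.232.207.82
  18.224.207.0/24 (18.224.207.0 - 18.224.207.255) does not contain 18.232.207.82
  18.232.196.0/22 (18.232.196.0 - 18.232.199.255) does not contain 18.232.207.82
  18.232.200.0/22 (18.232.200.0 - 18.232.203.255) does not contain 18.232.207.82
  18.232.208.0/20 (18.232.208.0 - 18.232.223.255) does not contain 18.232.207.82
Longest matching prefix is /18 -> next hop EDGE1.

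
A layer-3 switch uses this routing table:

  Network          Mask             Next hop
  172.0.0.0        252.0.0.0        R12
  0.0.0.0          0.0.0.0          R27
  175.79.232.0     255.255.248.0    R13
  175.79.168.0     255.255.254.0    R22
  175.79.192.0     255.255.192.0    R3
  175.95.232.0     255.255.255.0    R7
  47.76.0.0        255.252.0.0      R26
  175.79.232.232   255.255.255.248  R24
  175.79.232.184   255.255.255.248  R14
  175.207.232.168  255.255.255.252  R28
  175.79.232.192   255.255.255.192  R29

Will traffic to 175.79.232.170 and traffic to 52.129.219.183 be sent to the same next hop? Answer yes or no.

175.79.232.170: longest match 175.79.232.0/21 -> R13
52.129.219.183: longest match 0.0.0.0/0 -> R27

no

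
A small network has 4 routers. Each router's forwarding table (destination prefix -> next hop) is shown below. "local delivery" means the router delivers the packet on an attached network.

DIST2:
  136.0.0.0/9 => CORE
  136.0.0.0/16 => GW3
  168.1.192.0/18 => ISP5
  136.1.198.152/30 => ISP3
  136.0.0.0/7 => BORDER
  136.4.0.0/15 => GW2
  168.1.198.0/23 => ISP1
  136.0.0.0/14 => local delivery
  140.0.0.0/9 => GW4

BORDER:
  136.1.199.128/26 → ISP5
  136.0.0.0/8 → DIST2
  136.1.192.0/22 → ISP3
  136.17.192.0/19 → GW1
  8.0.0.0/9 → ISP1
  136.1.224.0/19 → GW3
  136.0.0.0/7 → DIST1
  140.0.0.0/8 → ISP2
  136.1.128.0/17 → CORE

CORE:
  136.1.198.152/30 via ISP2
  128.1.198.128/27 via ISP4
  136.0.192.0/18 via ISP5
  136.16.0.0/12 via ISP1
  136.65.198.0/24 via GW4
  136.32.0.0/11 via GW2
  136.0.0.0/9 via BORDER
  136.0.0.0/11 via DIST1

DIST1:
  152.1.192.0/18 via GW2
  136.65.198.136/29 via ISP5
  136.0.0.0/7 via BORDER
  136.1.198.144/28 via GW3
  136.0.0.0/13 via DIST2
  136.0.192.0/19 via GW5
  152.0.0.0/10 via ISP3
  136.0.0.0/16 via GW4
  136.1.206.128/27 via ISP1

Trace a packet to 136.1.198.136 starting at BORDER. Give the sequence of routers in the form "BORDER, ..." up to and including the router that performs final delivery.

At BORDER: longest match for 136.1.198.136 is 136.1.128.0/17 -> CORE
At CORE: longest match for 136.1.198.136 is 136.0.0.0/11 -> DIST1
At DIST1: longest match for 136.1.198.136 is 136.0.0.0/13 -> DIST2
At DIST2: longest match for 136.1.198.136 is 136.0.0.0/14 -> local delivery

BORDER, CORE, DIST1, DIST2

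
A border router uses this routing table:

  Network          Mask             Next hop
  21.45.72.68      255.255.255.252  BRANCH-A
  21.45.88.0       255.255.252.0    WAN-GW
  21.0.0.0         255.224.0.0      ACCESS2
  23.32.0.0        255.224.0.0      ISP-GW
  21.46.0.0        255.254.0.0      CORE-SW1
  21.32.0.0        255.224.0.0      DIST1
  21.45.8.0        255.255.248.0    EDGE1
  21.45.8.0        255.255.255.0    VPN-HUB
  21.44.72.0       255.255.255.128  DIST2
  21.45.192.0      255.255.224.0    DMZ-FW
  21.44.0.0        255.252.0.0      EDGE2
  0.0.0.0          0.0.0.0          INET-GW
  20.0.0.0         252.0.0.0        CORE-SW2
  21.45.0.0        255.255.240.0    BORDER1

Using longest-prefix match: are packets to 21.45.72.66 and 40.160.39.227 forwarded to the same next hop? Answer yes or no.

no

21.45.72.66: longest match 21.44.0.0/14 -> EDGE2
40.160.39.227: longest match 0.0.0.0/0 -> INET-GW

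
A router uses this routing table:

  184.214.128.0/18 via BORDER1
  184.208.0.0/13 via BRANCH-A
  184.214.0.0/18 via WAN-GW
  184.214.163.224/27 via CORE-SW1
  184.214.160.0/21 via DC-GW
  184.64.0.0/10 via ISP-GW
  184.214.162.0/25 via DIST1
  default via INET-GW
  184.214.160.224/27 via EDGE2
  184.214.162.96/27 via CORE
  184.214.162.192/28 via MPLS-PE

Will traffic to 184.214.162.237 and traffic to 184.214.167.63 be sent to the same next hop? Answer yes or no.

yes

184.214.162.237: longest match 184.214.160.0/21 -> DC-GW
184.214.167.63: longest match 184.214.160.0/21 -> DC-GW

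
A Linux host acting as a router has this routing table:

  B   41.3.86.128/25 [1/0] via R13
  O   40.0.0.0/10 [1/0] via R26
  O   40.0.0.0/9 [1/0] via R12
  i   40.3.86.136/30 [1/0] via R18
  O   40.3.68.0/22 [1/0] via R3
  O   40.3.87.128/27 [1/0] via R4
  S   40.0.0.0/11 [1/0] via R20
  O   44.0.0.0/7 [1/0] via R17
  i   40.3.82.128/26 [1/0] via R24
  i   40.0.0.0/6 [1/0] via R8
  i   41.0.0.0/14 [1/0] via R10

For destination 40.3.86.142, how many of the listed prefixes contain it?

4

Prefixes containing 40.3.86.142:
  40.0.0.0/6 (40.0.0.0 - 43.255.255.255)
  40.0.0.0/9 (40.0.0.0 - 40.127.255.255)
  40.0.0.0/10 (40.0.0.0 - 40.63.255.255)
  40.0.0.0/11 (40.0.0.0 - 40.31.255.255)
Total matching entries: 4.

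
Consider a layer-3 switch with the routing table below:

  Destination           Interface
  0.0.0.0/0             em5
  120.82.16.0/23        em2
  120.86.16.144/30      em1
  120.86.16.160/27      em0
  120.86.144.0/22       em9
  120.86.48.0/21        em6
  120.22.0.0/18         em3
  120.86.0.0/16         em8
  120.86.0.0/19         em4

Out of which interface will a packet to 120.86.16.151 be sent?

em4

Routes whose prefix contains 120.86.16.151:
  0.0.0.0/0 (default, matches everything) -> em5
  120.86.0.0/16 (120.86.0.0 - 120.86.255.255) -> em8
  120.86.0.0/19 (120.86.0.0 - 120.86.31.255) -> em4
More-specific entries that do NOT match:
  120.86.16.144/30 (120.86.16.144 - 120.86.16.147) does not contain 120.86.16.151
  120.86.16.160/27 (120.86.16.160 - 120.86.16.191) does not contain 120.86.16.151
  120.82.16.0/23 (120.82.16.0 - 120.82.17.255) does not contain 120.86.16.151
  120.86.144.0/22 (120.86.144.0 - 120.86.147.255) does not contain 120.86.16.151
  120.86.48.0/21 (120.86.48.0 - 120.86.55.255) does not contain 120.86.16.151
Longest matching prefix is /19 -> interface em4.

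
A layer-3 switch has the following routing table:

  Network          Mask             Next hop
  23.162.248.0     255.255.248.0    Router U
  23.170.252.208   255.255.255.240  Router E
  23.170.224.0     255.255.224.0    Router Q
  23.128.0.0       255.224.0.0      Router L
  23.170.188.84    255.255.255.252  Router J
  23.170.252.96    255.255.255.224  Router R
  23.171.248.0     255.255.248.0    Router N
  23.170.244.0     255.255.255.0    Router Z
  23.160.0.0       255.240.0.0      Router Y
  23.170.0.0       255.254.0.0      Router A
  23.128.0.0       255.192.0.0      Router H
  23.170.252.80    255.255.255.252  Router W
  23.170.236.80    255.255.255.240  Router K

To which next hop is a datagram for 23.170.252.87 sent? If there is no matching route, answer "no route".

Router Q

Routes whose prefix contains 23.170.252.87:
  23.128.0.0/10 (23.128.0.0 - 23.191.255.255) -> Router H
  23.160.0.0/12 (23.160.0.0 - 23.175.255.255) -> Router Y
  23.170.0.0/15 (23.170.0.0 - 23.171.255.255) -> Router A
  23.170.224.0/19 (23.170.224.0 - 23.170.255.255) -> Router Q
More-specific entries that do NOT match:
  23.170.188.84/30 (23.170.188.84 - 23.170.188.87) does not contain 23.170.252.87
  23.170.252.80/30 (23.170.252.80 - 23.170.252.83) does not contain 23.170.252.87
  23.170.252.208/28 (23.170.252.208 - 23.170.252.223) does not contain 23.170.252.87
  23.170.236.80/28 (23.170.236.80 - 23.170.236.95) does not contain 23.170.252.87
  23.170.252.96/27 (23.170.252.96 - 23.170.252.127) does not contain 23.170.252.87
  23.170.244.0/24 (23.170.244.0 - 23.170.244.255) does not contain 23.170.252.87
  23.162.248.0/21 (23.162.248.0 - 23.162.255.255) does not contain 23.170.252.87
  23.171.248.0/21 (23.171.248.0 - 23.171.255.255) does not contain 23.170.252.87
Longest matching prefix is /19 -> next hop Router Q.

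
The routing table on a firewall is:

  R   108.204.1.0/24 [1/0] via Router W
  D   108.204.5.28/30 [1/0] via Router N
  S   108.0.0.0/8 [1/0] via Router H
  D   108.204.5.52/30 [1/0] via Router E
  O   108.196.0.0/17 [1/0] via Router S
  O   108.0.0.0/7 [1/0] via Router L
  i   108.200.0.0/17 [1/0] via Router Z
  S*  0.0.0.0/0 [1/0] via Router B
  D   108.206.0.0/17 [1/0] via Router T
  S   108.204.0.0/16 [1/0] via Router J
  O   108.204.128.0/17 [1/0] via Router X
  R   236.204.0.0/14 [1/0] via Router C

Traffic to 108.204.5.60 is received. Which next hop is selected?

Routes whose prefix contains 108.204.5.60:
  0.0.0.0/0 (default, matches everything) -> Router B
  108.0.0.0/7 (108.0.0.0 - 109.255.255.255) -> Router L
  108.0.0.0/8 (108.0.0.0 - 108.255.255.255) -> Router H
  108.204.0.0/16 (108.204.0.0 - 108.204.255.255) -> Router J
More-specific entries that do NOT match:
  108.204.5.28/30 (108.204.5.28 - 108.204.5.31) does not contain 108.204.5.60
  108.204.5.52/30 (108.204.5.52 - 108.204.5.55) does not contain 108.204.5.60
  108.204.1.0/24 (108.204.1.0 - 108.204.1.255) does not contain 108.204.5.60
  108.196.0.0/17 (108.196.0.0 - 108.196.127.255) does not contain 108.204.5.60
  108.200.0.0/17 (108.200.0.0 - 108.200.127.255) does not contain 108.204.5.60
  108.206.0.0/17 (108.206.0.0 - 108.206.127.255) does not contain 108.204.5.60
  108.204.128.0/17 (108.204.128.0 - 108.204.255.255) does not contain 108.204.5.60
Longest matching prefix is /16 -> next hop Router J.

Router J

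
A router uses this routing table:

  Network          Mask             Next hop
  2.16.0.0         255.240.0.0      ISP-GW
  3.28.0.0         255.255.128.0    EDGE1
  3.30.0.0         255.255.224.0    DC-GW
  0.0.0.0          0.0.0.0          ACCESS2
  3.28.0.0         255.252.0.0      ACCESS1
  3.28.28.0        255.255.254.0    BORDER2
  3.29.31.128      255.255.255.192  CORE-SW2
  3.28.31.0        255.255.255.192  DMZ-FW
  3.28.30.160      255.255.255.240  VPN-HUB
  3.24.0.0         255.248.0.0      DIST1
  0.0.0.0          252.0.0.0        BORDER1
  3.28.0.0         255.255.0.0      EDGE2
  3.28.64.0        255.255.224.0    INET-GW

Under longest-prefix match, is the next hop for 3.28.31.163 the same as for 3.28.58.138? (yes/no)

3.28.31.163: longest match 3.28.0.0/17 -> EDGE1
3.28.58.138: longest match 3.28.0.0/17 -> EDGE1

yes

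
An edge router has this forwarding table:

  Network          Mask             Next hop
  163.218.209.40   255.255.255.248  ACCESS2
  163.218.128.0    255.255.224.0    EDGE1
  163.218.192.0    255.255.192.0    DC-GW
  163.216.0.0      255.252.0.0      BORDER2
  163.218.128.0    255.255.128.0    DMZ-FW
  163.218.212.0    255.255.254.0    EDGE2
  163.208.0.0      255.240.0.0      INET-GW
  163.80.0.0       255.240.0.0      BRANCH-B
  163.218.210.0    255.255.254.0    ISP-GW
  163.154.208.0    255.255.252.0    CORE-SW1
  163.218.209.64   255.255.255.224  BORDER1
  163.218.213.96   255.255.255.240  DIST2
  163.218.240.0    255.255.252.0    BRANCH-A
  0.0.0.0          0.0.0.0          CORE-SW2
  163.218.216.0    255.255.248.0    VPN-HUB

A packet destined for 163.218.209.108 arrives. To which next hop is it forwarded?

DC-GW

Routes whose prefix contains 163.218.209.108:
  0.0.0.0/0 (default, matches everything) -> CORE-SW2
  163.208.0.0/12 (163.208.0.0 - 163.223.255.255) -> INET-GW
  163.216.0.0/14 (163.216.0.0 - 163.219.255.255) -> BORDER2
  163.218.128.0/17 (163.218.128.0 - 163.218.255.255) -> DMZ-FW
  163.218.192.0/18 (163.218.192.0 - 163.218.255.255) -> DC-GW
More-specific entries that do NOT match:
  163.218.209.40/29 (163.218.209.40 - 163.218.209.47) does not contain 163.218.209.108
  163.218.213.96/28 (163.218.213.96 - 163.218.213.111) does not contain 163.218.209.108
  163.218.209.64/27 (163.218.209.64 - 163.218.209.95) does not contain 163.218.209.108
  163.218.212.0/23 (163.218.212.0 - 163.218.213.255) does not contain 163.218.209.108
  163.218.210.0/23 (163.218.210.0 - 163.218.211.255) does not contain 163.218.209.108
  163.154.208.0/22 (163.154.208.0 - 163.154.211.255) does not contain 163.218.209.108
  163.218.240.0/22 (163.218.240.0 - 163.218.243.255) does not contain 163.218.209.108
  163.218.216.0/21 (163.218.216.0 - 163.218.223.255) does not contain 163.218.209.108
  163.218.128.0/19 (163.218.128.0 - 163.218.159.255) does not contain 163.218.209.108
Longest matching prefix is /18 -> next hop DC-GW.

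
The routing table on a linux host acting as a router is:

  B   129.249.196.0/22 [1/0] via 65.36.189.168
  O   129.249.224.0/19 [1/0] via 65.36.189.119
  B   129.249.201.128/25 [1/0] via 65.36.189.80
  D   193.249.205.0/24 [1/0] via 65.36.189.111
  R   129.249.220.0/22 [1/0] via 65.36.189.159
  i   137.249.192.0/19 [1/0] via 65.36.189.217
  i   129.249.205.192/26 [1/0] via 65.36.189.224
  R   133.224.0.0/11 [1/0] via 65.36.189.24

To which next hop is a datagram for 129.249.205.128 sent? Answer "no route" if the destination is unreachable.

no route

No entry's prefix contains 129.249.205.128; there is no default route.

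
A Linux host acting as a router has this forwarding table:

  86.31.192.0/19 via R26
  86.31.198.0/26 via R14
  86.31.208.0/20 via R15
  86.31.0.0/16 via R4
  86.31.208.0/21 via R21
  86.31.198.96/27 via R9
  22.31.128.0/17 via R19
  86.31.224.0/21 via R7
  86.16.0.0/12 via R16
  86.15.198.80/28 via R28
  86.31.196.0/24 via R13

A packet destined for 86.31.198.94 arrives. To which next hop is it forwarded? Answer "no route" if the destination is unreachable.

Routes whose prefix contains 86.31.198.94:
  86.16.0.0/12 (86.16.0.0 - 86.31.255.255) -> R16
  86.31.0.0/16 (86.31.0.0 - 86.31.255.255) -> R4
  86.31.192.0/19 (86.31.192.0 - 86.31.223.255) -> R26
More-specific entries that do NOT match:
  86.15.198.80/28 (86.15.198.80 - 86.15.198.95) does not contain 86.31.198.94
  86.31.198.96/27 (86.31.198.96 - 86.31.198.127) does not contain 86.31.198.94
  86.31.198.0/26 (86.31.198.0 - 86.31.198.63) does not contain 86.31.198.94
  86.31.196.0/24 (86.31.196.0 - 86.31.196.255) does not contain 86.31.198.94
  86.31.208.0/21 (86.31.208.0 - 86.31.215.255) does not contain 86.31.198.94
  86.31.224.0/21 (86.31.224.0 - 86.31.231.255) does not contain 86.31.198.94
  86.31.208.0/20 (86.31.208.0 - 86.31.223.255) does not contain 86.31.198.94
Longest matching prefix is /19 -> next hop R26.

R26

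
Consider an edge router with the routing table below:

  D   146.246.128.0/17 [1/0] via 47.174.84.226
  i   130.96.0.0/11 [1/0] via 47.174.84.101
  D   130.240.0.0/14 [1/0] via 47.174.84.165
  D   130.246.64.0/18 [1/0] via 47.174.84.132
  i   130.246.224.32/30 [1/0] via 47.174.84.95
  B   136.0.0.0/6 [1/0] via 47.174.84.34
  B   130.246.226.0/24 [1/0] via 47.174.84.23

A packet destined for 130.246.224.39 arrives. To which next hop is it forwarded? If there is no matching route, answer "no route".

No entry's prefix contains 130.246.224.39; there is no default route.

no route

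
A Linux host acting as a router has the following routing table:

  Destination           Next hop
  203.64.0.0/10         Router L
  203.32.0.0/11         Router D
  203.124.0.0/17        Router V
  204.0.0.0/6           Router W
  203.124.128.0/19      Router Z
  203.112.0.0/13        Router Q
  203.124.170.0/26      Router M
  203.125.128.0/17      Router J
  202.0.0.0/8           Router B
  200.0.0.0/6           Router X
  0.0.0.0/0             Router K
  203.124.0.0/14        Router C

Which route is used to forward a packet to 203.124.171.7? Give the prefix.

203.124.0.0/14

Entries matching 203.124.171.7:
  0.0.0.0/0 (default, matches everything)
  200.0.0.0/6 (200.0.0.0 - 203.255.255.255)
  203.64.0.0/10 (203.64.0.0 - 203.127.255.255)
  203.124.0.0/14 (203.124.0.0 - 203.127.255.255)
Most specific is 203.124.0.0/14.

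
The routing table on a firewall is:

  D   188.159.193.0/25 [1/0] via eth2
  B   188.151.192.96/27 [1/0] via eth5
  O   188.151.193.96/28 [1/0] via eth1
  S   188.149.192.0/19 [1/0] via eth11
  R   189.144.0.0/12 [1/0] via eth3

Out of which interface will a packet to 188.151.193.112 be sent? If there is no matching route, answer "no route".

no route

No entry's prefix contains 188.151.193.112; there is no default route.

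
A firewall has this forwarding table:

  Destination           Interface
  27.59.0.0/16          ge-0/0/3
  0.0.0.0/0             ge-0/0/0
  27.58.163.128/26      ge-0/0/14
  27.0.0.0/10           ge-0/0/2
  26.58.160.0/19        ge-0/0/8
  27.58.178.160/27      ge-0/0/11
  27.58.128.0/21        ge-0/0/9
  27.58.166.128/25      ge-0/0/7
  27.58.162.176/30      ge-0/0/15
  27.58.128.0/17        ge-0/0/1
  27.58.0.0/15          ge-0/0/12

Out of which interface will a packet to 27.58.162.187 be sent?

ge-0/0/1

Routes whose prefix contains 27.58.162.187:
  0.0.0.0/0 (default, matches everything) -> ge-0/0/0
  27.0.0.0/10 (27.0.0.0 - 27.63.255.255) -> ge-0/0/2
  27.58.0.0/15 (27.58.0.0 - 27.59.255.255) -> ge-0/0/12
  27.58.128.0/17 (27.58.128.0 - 27.58.255.255) -> ge-0/0/1
More-specific entries that do NOT match:
  27.58.162.176/30 (27.58.162.176 - 27.58.162.179) does not contain 27.58.162.187
  27.58.178.160/27 (27.58.178.160 - 27.58.178.191) does not contain 27.58.162.187
  27.58.163.128/26 (27.58.163.128 - 27.58.163.191) does not contain 27.58.162.187
  27.58.166.128/25 (27.58.166.128 - 27.58.166.255) does not contain 27.58.162.187
  27.58.128.0/21 (27.58.128.0 - 27.58.135.255) does not contain 27.58.162.187
  26.58.160.0/19 (26.58.160.0 - 26.58.191.255) does not contain 27.58.162.187
Longest matching prefix is /17 -> interface ge-0/0/1.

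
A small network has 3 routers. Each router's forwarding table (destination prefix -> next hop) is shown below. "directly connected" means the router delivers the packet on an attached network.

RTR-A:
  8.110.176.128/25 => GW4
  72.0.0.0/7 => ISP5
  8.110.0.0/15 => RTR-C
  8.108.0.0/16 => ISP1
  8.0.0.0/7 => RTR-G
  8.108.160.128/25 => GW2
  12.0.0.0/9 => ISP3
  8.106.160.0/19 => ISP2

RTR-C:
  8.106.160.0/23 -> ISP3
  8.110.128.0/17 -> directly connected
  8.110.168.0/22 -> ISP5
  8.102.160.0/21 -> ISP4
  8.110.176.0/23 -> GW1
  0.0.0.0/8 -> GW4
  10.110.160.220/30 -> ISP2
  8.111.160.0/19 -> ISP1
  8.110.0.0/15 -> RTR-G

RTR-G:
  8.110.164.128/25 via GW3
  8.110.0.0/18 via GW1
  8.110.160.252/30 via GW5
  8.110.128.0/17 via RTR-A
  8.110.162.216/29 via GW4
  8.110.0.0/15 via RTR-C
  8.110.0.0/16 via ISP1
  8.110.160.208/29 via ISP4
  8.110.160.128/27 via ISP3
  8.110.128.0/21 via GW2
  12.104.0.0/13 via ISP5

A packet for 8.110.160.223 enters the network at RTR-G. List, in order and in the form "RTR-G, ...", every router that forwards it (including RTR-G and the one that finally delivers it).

At RTR-G: longest match for 8.110.160.223 is 8.110.128.0/17 -> RTR-A
At RTR-A: longest match for 8.110.160.223 is 8.110.0.0/15 -> RTR-C
At RTR-C: longest match for 8.110.160.223 is 8.110.128.0/17 -> directly connected

RTR-G, RTR-A, RTR-C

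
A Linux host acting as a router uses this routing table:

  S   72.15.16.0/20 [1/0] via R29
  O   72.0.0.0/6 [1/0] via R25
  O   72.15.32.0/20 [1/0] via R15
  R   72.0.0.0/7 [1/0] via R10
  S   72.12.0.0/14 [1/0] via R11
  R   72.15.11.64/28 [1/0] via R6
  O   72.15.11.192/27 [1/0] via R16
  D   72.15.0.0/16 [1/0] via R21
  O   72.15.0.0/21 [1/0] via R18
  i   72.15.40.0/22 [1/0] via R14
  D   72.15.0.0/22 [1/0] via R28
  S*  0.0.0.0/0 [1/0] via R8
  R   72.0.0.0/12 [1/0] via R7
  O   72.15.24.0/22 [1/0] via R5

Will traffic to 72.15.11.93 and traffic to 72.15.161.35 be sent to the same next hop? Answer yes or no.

72.15.11.93: longest match 72.15.0.0/16 -> R21
72.15.161.35: longest match 72.15.0.0/16 -> R21

yes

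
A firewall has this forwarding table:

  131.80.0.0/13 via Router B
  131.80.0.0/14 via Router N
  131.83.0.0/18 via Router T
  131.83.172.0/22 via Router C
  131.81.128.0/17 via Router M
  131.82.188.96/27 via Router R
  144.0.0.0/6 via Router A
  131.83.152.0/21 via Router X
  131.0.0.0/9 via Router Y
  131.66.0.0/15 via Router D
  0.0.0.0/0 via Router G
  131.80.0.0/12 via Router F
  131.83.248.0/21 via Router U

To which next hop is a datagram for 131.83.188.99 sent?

Router N

Routes whose prefix contains 131.83.188.99:
  0.0.0.0/0 (default, matches everything) -> Router G
  131.0.0.0/9 (131.0.0.0 - 131.127.255.255) -> Router Y
  131.80.0.0/12 (131.80.0.0 - 131.95.255.255) -> Router F
  131.80.0.0/13 (131.80.0.0 - 131.87.255.255) -> Router B
  131.80.0.0/14 (131.80.0.0 - 131.83.255.255) -> Router N
More-specific entries that do NOT match:
  131.82.188.96/27 (131.82.188.96 - 131.82.188.127) does not contain 131.83.188.99
  131.83.172.0/22 (131.83.172.0 - 131.83.175.255) does not contain 131.83.188.99
  131.83.152.0/21 (131.83.152.0 - 131.83.159.255) does not contain 131.83.188.99
  131.83.248.0/21 (131.83.248.0 - 131.83.255.255) does not contain 131.83.188.99
  131.83.0.0/18 (131.83.0.0 - 131.83.63.255) does not contain 131.83.188.99
  131.81.128.0/17 (131.81.128.0 - 131.81.255.255) does not contain 131.83.188.99
  131.66.0.0/15 (131.66.0.0 - 131.67.255.255) does not contain 131.83.188.99
Longest matching prefix is /14 -> next hop Router N.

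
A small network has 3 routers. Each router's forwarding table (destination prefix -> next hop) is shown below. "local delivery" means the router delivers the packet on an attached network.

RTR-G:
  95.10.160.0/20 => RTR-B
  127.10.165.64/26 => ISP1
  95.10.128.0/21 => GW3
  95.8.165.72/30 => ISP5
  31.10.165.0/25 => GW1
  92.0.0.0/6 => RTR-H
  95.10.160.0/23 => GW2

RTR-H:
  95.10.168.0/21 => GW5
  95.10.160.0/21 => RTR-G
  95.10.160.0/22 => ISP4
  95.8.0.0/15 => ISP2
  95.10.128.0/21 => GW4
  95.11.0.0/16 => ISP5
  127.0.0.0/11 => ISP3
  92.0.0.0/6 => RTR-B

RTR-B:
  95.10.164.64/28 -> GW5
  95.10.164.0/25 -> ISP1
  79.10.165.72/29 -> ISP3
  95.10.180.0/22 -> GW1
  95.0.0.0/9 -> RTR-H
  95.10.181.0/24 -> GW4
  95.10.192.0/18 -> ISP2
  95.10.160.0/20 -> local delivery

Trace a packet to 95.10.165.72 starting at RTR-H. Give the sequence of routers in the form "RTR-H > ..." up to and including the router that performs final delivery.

At RTR-H: longest match for 95.10.165.72 is 95.10.160.0/21 -> RTR-G
At RTR-G: longest match for 95.10.165.72 is 95.10.160.0/20 -> RTR-B
At RTR-B: longest match for 95.10.165.72 is 95.10.160.0/20 -> local delivery

RTR-H > RTR-G > RTR-B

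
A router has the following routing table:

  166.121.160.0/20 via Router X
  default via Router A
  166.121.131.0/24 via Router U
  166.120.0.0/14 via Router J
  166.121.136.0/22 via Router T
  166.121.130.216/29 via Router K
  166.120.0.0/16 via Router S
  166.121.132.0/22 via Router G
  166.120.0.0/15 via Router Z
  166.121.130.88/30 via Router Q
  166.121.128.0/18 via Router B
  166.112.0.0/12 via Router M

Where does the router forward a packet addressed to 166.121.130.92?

Routes whose prefix contains 166.121.130.92:
  0.0.0.0/0 (default, matches everything) -> Router A
  166.112.0.0/12 (166.112.0.0 - 166.127.255.255) -> Router M
  166.120.0.0/14 (166.120.0.0 - 166.123.255.255) -> Router J
  166.120.0.0/15 (166.120.0.0 - 166.121.255.255) -> Router Z
  166.121.128.0/18 (166.121.128.0 - 166.121.191.255) -> Router B
More-specific entries that do NOT match:
  166.121.130.88/30 (166.121.130.88 - 166.121.130.91) does not contain 166.121.130.92
  166.121.130.216/29 (166.121.130.216 - 166.121.130.223) does not contain 166.121.130.92
  166.121.131.0/24 (166.121.131.0 - 166.121.131.255) does not contain 166.121.130.92
  166.121.136.0/22 (166.121.136.0 - 166.121.139.255) does not contain 166.121.130.92
  166.121.132.0/22 (166.121.132.0 - 166.121.135.255) does not contain 166.121.130.92
  166.121.160.0/20 (166.121.160.0 - 166.121.175.255) does not contain 166.121.130.92
Longest matching prefix is /18 -> next hop Router B.

Router B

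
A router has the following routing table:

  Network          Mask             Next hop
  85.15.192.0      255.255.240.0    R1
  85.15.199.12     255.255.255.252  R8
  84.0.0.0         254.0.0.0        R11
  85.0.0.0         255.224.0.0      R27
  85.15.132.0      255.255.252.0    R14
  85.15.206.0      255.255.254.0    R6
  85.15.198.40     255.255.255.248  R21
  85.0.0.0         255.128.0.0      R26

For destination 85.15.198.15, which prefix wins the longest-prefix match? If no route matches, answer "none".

Entries matching 85.15.198.15:
  84.0.0.0/7 (84.0.0.0 - 85.255.255.255)
  85.0.0.0/9 (85.0.0.0 - 85.127.255.255)
  85.0.0.0/11 (85.0.0.0 - 85.31.255.255)
  85.15.192.0/20 (85.15.192.0 - 85.15.207.255)
Most specific is 85.15.192.0/20.

85.15.192.0/20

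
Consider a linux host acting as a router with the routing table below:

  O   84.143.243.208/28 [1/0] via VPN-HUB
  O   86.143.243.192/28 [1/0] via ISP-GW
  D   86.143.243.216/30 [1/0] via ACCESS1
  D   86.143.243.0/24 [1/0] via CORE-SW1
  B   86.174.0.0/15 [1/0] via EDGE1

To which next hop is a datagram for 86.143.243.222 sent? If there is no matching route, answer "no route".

CORE-SW1

Routes whose prefix contains 86.143.243.222:
  86.143.243.0/24 (86.143.243.0 - 86.143.243.255) -> CORE-SW1
More-specific entries that do NOT match:
  86.143.243.216/30 (86.143.243.216 - 86.143.243.219) does not contain 86.143.243.222
  84.143.243.208/28 (84.143.243.208 - 84.143.243.223) does not contain 86.143.243.222
  86.143.243.192/28 (86.143.243.192 - 86.143.243.207) does not contain 86.143.243.222
Longest matching prefix is /24 -> next hop CORE-SW1.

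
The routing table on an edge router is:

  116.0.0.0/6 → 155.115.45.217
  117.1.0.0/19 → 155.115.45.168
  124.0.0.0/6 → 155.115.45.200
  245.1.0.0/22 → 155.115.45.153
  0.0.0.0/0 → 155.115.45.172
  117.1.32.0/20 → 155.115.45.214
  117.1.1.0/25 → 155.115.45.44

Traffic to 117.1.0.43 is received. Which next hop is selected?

Routes whose prefix contains 117.1.0.43:
  0.0.0.0/0 (default, matches everything) -> 155.115.45.172
  116.0.0.0/6 (116.0.0.0 - 119.255.255.255) -> 155.115.45.217
  117.1.0.0/19 (117.1.0.0 - 117.1.31.255) -> 155.115.45.168
More-specific entries that do NOT match:
  117.1.1.0/25 (117.1.1.0 - 117.1.1.127) does not contain 117.1.0.43
  245.1.0.0/22 (245.1.0.0 - 245.1.3.255) does not contain 117.1.0.43
  117.1.32.0/20 (117.1.32.0 - 117.1.47.255) does not contain 117.1.0.43
Longest matching prefix is /19 -> next hop 155.115.45.168.

155.115.45.168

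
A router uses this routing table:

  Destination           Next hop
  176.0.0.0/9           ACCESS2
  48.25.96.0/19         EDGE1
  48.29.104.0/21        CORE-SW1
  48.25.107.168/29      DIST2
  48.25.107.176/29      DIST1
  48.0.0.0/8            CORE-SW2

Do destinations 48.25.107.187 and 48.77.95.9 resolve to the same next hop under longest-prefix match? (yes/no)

no

48.25.107.187: longest match 48.25.96.0/19 -> EDGE1
48.77.95.9: longest match 48.0.0.0/8 -> CORE-SW2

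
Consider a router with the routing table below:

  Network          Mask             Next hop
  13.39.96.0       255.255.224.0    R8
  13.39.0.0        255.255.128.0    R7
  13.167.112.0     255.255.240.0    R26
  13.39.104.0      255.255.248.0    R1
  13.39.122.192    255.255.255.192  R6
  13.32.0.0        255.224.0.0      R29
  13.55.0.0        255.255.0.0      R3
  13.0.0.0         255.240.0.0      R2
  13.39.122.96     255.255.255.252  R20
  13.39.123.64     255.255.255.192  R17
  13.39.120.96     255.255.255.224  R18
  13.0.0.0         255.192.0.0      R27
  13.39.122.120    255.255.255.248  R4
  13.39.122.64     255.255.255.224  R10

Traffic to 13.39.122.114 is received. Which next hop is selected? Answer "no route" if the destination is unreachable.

R8

Routes whose prefix contains 13.39.122.114:
  13.0.0.0/10 (13.0.0.0 - 13.63.255.255) -> R27
  13.32.0.0/11 (13.32.0.0 - 13.63.255.255) -> R29
  13.39.0.0/17 (13.39.0.0 - 13.39.127.255) -> R7
  13.39.96.0/19 (13.39.96.0 - 13.39.127.255) -> R8
More-specific entries that do NOT match:
  13.39.122.96/30 (13.39.122.96 - 13.39.122.99) does not contain 13.39.122.114
  13.39.122.120/29 (13.39.122.120 - 13.39.122.127) does not contain 13.39.122.114
  13.39.120.96/27 (13.39.120.96 - 13.39.120.127) does not contain 13.39.122.114
  13.39.122.64/27 (13.39.122.64 - 13.39.122.95) does not contain 13.39.122.114
  13.39.122.192/26 (13.39.122.192 - 13.39.122.255) does not contain 13.39.122.114
  13.39.123.64/26 (13.39.123.64 - 13.39.123.127) does not contain 13.39.122.114
  13.39.104.0/21 (13.39.104.0 - 13.39.111.255) does not contain 13.39.122.114
  13.167.112.0/20 (13.167.112.0 - 13.167.127.255) does not contain 13.39.122.114
Longest matching prefix is /19 -> next hop R8.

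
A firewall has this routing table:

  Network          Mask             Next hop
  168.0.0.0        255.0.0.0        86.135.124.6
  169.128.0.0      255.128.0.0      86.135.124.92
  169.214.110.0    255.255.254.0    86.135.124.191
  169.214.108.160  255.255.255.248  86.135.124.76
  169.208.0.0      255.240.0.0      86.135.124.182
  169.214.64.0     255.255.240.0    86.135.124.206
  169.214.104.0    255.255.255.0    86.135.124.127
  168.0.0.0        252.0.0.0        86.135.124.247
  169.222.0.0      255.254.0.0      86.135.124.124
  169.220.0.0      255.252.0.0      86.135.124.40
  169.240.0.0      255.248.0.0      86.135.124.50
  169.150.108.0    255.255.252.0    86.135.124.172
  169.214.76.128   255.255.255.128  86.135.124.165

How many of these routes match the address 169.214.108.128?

3

Prefixes containing 169.214.108.128:
  168.0.0.0/6 (168.0.0.0 - 171.255.255.255)
  169.128.0.0/9 (169.128.0.0 - 169.255.255.255)
  169.208.0.0/12 (169.208.0.0 - 169.223.255.255)
Total matching entries: 3.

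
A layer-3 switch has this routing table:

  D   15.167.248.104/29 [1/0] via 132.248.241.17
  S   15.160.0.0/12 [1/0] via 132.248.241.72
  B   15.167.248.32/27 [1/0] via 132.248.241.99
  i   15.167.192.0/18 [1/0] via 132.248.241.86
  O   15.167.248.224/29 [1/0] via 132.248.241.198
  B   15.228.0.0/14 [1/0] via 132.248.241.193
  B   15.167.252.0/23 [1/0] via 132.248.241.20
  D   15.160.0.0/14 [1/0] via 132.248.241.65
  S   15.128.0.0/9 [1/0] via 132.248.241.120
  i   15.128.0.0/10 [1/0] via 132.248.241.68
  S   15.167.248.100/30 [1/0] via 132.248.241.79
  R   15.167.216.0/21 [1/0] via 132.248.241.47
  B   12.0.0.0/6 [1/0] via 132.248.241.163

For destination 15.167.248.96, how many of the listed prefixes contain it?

Prefixes containing 15.167.248.96:
  12.0.0.0/6 (12.0.0.0 - 15.255.255.255)
  15.128.0.0/9 (15.128.0.0 - 15.255.255.255)
  15.128.0.0/10 (15.128.0.0 - 15.191.255.255)
  15.160.0.0/12 (15.160.0.0 - 15.175.255.255)
  15.167.192.0/18 (15.167.192.0 - 15.167.255.255)
Total matching entries: 5.

5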